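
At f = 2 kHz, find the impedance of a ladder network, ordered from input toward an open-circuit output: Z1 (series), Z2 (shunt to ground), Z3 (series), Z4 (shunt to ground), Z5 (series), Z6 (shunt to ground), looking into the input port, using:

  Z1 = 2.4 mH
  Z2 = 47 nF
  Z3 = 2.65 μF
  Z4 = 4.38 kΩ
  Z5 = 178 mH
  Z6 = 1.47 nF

Step 1 — Angular frequency: ω = 2π·f = 2π·2000 = 1.257e+04 rad/s.
Step 2 — Component impedances:
  Z1: Z = jωL = j·1.257e+04·0.0024 = 0 + j30.16 Ω
  Z2: Z = 1/(jωC) = -j/(ω·C) = 0 - j1693 Ω
  Z3: Z = 1/(jωC) = -j/(ω·C) = 0 - j30.03 Ω
  Z4: Z = R = 4380 Ω
  Z5: Z = jωL = j·1.257e+04·0.178 = 0 + j2237 Ω
  Z6: Z = 1/(jωC) = -j/(ω·C) = 0 - j5.413e+04 Ω
Step 3 — Ladder network (open output): work backward from the far end, alternating series and parallel combinations. Z_in = 535.5 - j1406 Ω = 1504∠-69.1° Ω.

Z = 535.5 - j1406 Ω = 1504∠-69.1° Ω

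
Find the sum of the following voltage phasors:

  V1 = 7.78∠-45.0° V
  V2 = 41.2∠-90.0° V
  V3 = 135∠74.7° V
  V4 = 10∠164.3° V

Step 1 — Convert each phasor to rectangular form:
  V1 = 7.78·(cos(-45.0°) + j·sin(-45.0°)) = 5.501 - j5.501 V
  V2 = 41.2·(cos(-90.0°) + j·sin(-90.0°)) = 0 - j41.2 V
  V3 = 135·(cos(74.7°) + j·sin(74.7°)) = 35.62 + j130.2 V
  V4 = 10·(cos(164.3°) + j·sin(164.3°)) = -9.627 + j2.706 V
Step 2 — Sum components: V_total = 31.5 + j86.22 V.
Step 3 — Convert to polar: |V_total| = 91.79 V, ∠V_total = 69.9°.

V_total = 91.79∠69.9° V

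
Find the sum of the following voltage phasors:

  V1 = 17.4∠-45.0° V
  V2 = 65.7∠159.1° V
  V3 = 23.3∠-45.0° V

Step 1 — Convert each phasor to rectangular form:
  V1 = 17.4·(cos(-45.0°) + j·sin(-45.0°)) = 12.3 - j12.3 V
  V2 = 65.7·(cos(159.1°) + j·sin(159.1°)) = -61.38 + j23.44 V
  V3 = 23.3·(cos(-45.0°) + j·sin(-45.0°)) = 16.48 - j16.48 V
Step 2 — Sum components: V_total = -32.6 - j5.342 V.
Step 3 — Convert to polar: |V_total| = 33.03 V, ∠V_total = -170.7°.

V_total = 33.03∠-170.7° V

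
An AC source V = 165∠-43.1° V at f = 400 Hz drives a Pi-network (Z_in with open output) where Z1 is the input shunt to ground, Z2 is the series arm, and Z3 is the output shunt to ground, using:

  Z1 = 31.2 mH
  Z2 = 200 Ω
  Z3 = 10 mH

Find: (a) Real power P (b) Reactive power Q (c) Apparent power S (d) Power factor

Step 1 — Angular frequency: ω = 2π·f = 2π·400 = 2513 rad/s.
Step 2 — Component impedances:
  Z1: Z = jωL = j·2513·0.0312 = 0 + j78.41 Ω
  Z2: Z = R = 200 Ω
  Z3: Z = jωL = j·2513·0.01 = 0 + j25.13 Ω
Step 3 — With open output, the series arm Z2 and the output shunt Z3 appear in series to ground: Z2 + Z3 = 200 + j25.13 Ω.
Step 4 — Parallel with input shunt Z1: Z_in = Z1 || (Z2 + Z3) = 24.25 + j65.86 Ω = 70.18∠69.8° Ω.
Step 5 — Source phasor: V = 165∠-43.1° V = 120.5 - j112.7 V.
Step 6 — Current: I = V / Z = -0.9145 - j2.166 A = 2.351∠-112.9° A.
Step 7 — Complex power: S = V·I* = 134 + j364 VA.
Step 8 — Real power: P = Re(S) = 134 W.
Step 9 — Reactive power: Q = Im(S) = 364 VAR.
Step 10 — Apparent power: |S| = 387.9 VA.
Step 11 — Power factor: PF = P/|S| = 0.3455 (lagging).

(a) P = 134 W  (b) Q = 364 VAR  (c) S = 387.9 VA  (d) PF = 0.3455 (lagging)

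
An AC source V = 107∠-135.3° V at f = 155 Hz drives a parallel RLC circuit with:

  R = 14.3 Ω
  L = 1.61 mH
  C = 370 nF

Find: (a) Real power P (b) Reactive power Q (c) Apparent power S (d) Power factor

Step 1 — Angular frequency: ω = 2π·f = 2π·155 = 973.9 rad/s.
Step 2 — Component impedances:
  R: Z = R = 14.3 Ω
  L: Z = jωL = j·973.9·0.00161 = 0 + j1.568 Ω
  C: Z = 1/(jωC) = -j/(ω·C) = 0 - j2775 Ω
Step 3 — Parallel combination: 1/Z_total = 1/R + 1/L + 1/C; Z_total = 0.1701 + j1.55 Ω = 1.559∠83.7° Ω.
Step 4 — Source phasor: V = 107∠-135.3° V = -76.06 - j75.26 V.
Step 5 — Current: I = V / Z = -53.29 + j43.22 A = 68.61∠141.0° A.
Step 6 — Complex power: S = V·I* = 800.6 + j7298 VA.
Step 7 — Real power: P = Re(S) = 800.6 W.
Step 8 — Reactive power: Q = Im(S) = 7298 VAR.
Step 9 — Apparent power: |S| = 7341 VA.
Step 10 — Power factor: PF = P/|S| = 0.1091 (lagging).

(a) P = 800.6 W  (b) Q = 7298 VAR  (c) S = 7341 VA  (d) PF = 0.1091 (lagging)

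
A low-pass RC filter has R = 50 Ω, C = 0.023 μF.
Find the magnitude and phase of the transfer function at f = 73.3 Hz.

Step 1 — Angular frequency: ω = 2π·73.3 = 460.6 rad/s.
Step 2 — Transfer function: H(jω) = 1/(1 + jωRC).
Step 3 — Denominator: 1 + jωRC = 1 + j·460.6·50·2.3e-08 = 1 + j0.0005296.
Step 4 — H = 1 - j0.0005296.
Step 5 — Magnitude: |H| = 1 (-0.0 dB); phase: φ = -0.0°.

|H| = 1 (-0.0 dB), φ = -0.0°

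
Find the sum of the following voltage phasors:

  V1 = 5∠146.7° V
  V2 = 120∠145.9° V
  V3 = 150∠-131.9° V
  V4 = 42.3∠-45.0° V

Step 1 — Convert each phasor to rectangular form:
  V1 = 5·(cos(146.7°) + j·sin(146.7°)) = -4.179 + j2.745 V
  V2 = 120·(cos(145.9°) + j·sin(145.9°)) = -99.37 + j67.28 V
  V3 = 150·(cos(-131.9°) + j·sin(-131.9°)) = -100.2 - j111.6 V
  V4 = 42.3·(cos(-45.0°) + j·sin(-45.0°)) = 29.91 - j29.91 V
Step 2 — Sum components: V_total = -173.8 - j71.54 V.
Step 3 — Convert to polar: |V_total| = 188 V, ∠V_total = -157.6°.

V_total = 188∠-157.6° V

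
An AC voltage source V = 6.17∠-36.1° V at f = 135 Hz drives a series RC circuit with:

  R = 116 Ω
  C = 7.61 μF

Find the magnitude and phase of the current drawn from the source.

Step 1 — Angular frequency: ω = 2π·f = 2π·135 = 848.2 rad/s.
Step 2 — Component impedances:
  R: Z = R = 116 Ω
  C: Z = 1/(jωC) = -j/(ω·C) = 0 - j154.9 Ω
Step 3 — Series combination: Z_total = R + C = 116 - j154.9 Ω = 193.5∠-53.2° Ω.
Step 4 — Source phasor: V = 6.17∠-36.1° V = 4.985 - j3.635 V.
Step 5 — Ohm's law: I = V / Z_total = (4.985 - j3.635) / (116 - j154.9) = 0.03048 + j0.009361 A.
Step 6 — Convert to polar: |I| = 0.03188 A, ∠I = 17.1°.

I = 0.03188∠17.1° A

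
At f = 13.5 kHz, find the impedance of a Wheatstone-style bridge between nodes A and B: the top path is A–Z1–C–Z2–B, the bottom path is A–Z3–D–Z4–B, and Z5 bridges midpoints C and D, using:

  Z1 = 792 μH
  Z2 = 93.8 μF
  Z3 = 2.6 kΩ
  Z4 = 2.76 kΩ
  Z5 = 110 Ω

Step 1 — Angular frequency: ω = 2π·f = 2π·1.35e+04 = 8.482e+04 rad/s.
Step 2 — Component impedances:
  Z1: Z = jωL = j·8.482e+04·0.000792 = 0 + j67.18 Ω
  Z2: Z = 1/(jωC) = -j/(ω·C) = 0 - j0.1257 Ω
  Z3: Z = R = 2600 Ω
  Z4: Z = R = 2760 Ω
  Z5: Z = R = 110 Ω
Step 3 — Bridge requires nodal analysis (the Z5 bridge couples midpoints C and D, so the two paths cannot be reduced to a simple series/parallel combination). Setting node B to ground and injecting 1 A at node A, the 3-node admittance system at A, C, D solves to V_A = Z_AB = 1.667 + j67.01 Ω = 67.03∠88.6° Ω.

Z = 1.667 + j67.01 Ω = 67.03∠88.6° Ω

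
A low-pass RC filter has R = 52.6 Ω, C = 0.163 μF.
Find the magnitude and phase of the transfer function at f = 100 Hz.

Step 1 — Angular frequency: ω = 2π·100 = 628.3 rad/s.
Step 2 — Transfer function: H(jω) = 1/(1 + jωRC).
Step 3 — Denominator: 1 + jωRC = 1 + j·628.3·52.6·1.63e-07 = 1 + j0.005387.
Step 4 — H = 1 - j0.005387.
Step 5 — Magnitude: |H| = 1 (-0.0 dB); phase: φ = -0.3°.

|H| = 1 (-0.0 dB), φ = -0.3°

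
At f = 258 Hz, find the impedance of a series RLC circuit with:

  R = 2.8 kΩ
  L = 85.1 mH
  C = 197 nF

Step 1 — Angular frequency: ω = 2π·f = 2π·258 = 1621 rad/s.
Step 2 — Component impedances:
  R: Z = R = 2800 Ω
  L: Z = jωL = j·1621·0.0851 = 0 + j138 Ω
  C: Z = 1/(jωC) = -j/(ω·C) = 0 - j3131 Ω
Step 3 — Series combination: Z_total = R + L + C = 2800 - j2993 Ω = 4099∠-46.9° Ω.

Z = 2800 - j2993 Ω = 4099∠-46.9° Ω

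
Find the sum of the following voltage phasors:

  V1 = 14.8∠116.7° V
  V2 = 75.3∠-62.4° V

Step 1 — Convert each phasor to rectangular form:
  V1 = 14.8·(cos(116.7°) + j·sin(116.7°)) = -6.65 + j13.22 V
  V2 = 75.3·(cos(-62.4°) + j·sin(-62.4°)) = 34.89 - j66.73 V
Step 2 — Sum components: V_total = 28.24 - j53.51 V.
Step 3 — Convert to polar: |V_total| = 60.5 V, ∠V_total = -62.2°.

V_total = 60.5∠-62.2° V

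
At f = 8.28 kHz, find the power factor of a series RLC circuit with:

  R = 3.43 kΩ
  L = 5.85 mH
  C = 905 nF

Step 1 — Angular frequency: ω = 2π·f = 2π·8280 = 5.202e+04 rad/s.
Step 2 — Component impedances:
  R: Z = R = 3430 Ω
  L: Z = jωL = j·5.202e+04·0.00585 = 0 + j304.3 Ω
  C: Z = 1/(jωC) = -j/(ω·C) = 0 - j21.24 Ω
Step 3 — Series combination: Z_total = R + L + C = 3430 + j283.1 Ω = 3442∠4.7° Ω.
Step 4 — Power factor: PF = cos(φ) = Re(Z)/|Z| = 3430/3441.7 = 0.9966.
Step 5 — Type: Im(Z) = 283.1 ⇒ lagging (phase φ = 4.7°).

PF = 0.9966 (lagging, φ = 4.7°)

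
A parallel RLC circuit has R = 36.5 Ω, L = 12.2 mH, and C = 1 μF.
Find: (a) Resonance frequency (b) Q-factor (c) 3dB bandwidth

Step 1 — Resonance: ω₀ = 1/√(LC) = 1/√(0.0122·1e-06) = 9054 rad/s.
Step 2 — f₀ = ω₀/(2π) = 1441 Hz.
Step 3 — Parallel Q: Q = R/(ω₀L) = 36.5/(9054·0.0122) = 0.3305.
Step 4 — Bandwidth: Δω = ω₀/Q = 2.74e+04 rad/s; BW = Δω/(2π) = 4360 Hz.

(a) f₀ = 1441 Hz  (b) Q = 0.3305  (c) BW = 4360 Hz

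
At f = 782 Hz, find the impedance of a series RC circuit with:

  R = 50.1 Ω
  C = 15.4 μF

Step 1 — Angular frequency: ω = 2π·f = 2π·782 = 4913 rad/s.
Step 2 — Component impedances:
  R: Z = R = 50.1 Ω
  C: Z = 1/(jωC) = -j/(ω·C) = 0 - j13.22 Ω
Step 3 — Series combination: Z_total = R + C = 50.1 - j13.22 Ω = 51.81∠-14.8° Ω.

Z = 50.1 - j13.22 Ω = 51.81∠-14.8° Ω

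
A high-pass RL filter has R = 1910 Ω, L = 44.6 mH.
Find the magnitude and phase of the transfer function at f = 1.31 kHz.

Step 1 — Angular frequency: ω = 2π·1310 = 8231 rad/s.
Step 2 — Transfer function: H(jω) = jωL/(R + jωL).
Step 3 — Numerator jωL = j·367.1; denominator R + jωL = 1910 + j367.1.
Step 4 — H = 0.03562 + j0.1854.
Step 5 — Magnitude: |H| = 0.1887 (-14.5 dB); phase: φ = 79.1°.

|H| = 0.1887 (-14.5 dB), φ = 79.1°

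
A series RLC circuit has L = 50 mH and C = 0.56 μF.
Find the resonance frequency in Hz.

Step 1 — Resonance condition Im(Z)=0 gives ω₀ = 1/√(LC).
Step 2 — ω₀ = 1/√(0.05·5.6e-07) = 5976 rad/s.
Step 3 — f₀ = ω₀/(2π) = 951.1 Hz.

f₀ = 951.1 Hz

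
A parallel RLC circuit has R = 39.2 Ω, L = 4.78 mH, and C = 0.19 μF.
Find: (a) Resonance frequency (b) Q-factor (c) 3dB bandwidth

Step 1 — Resonance: ω₀ = 1/√(LC) = 1/√(0.00478·1.9e-07) = 3.318e+04 rad/s.
Step 2 — f₀ = ω₀/(2π) = 5281 Hz.
Step 3 — Parallel Q: Q = R/(ω₀L) = 39.2/(3.318e+04·0.00478) = 0.2471.
Step 4 — Bandwidth: Δω = ω₀/Q = 1.343e+05 rad/s; BW = Δω/(2π) = 2.137e+04 Hz.

(a) f₀ = 5281 Hz  (b) Q = 0.2471  (c) BW = 2.137e+04 Hz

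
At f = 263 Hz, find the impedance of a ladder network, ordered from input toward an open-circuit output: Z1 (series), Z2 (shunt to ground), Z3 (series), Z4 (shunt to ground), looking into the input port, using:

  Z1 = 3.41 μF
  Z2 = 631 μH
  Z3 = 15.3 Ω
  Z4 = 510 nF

Step 1 — Angular frequency: ω = 2π·f = 2π·263 = 1652 rad/s.
Step 2 — Component impedances:
  Z1: Z = 1/(jωC) = -j/(ω·C) = 0 - j177.5 Ω
  Z2: Z = jωL = j·1652·0.000631 = 0 + j1.043 Ω
  Z3: Z = R = 15.3 Ω
  Z4: Z = 1/(jωC) = -j/(ω·C) = 0 - j1187 Ω
Step 3 — Ladder network (open output): work backward from the far end, alternating series and parallel combinations. Z_in = 1.183e-05 - j176.4 Ω = 176.4∠-90.0° Ω.

Z = 1.183e-05 - j176.4 Ω = 176.4∠-90.0° Ω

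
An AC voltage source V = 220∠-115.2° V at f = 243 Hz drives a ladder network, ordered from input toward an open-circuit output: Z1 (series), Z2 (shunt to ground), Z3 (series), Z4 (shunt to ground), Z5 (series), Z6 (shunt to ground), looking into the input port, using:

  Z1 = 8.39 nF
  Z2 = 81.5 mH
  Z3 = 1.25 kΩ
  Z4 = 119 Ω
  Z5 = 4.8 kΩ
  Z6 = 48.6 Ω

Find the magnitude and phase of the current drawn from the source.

Step 1 — Angular frequency: ω = 2π·f = 2π·243 = 1527 rad/s.
Step 2 — Component impedances:
  Z1: Z = 1/(jωC) = -j/(ω·C) = 0 - j7.806e+04 Ω
  Z2: Z = jωL = j·1527·0.0815 = 0 + j124.4 Ω
  Z3: Z = R = 1250 Ω
  Z4: Z = R = 119 Ω
  Z5: Z = R = 4800 Ω
  Z6: Z = R = 48.6 Ω
Step 3 — Ladder network (open output): work backward from the far end, alternating series and parallel combinations. Z_in = 11.24 - j7.794e+04 Ω = 7.794e+04∠-90.0° Ω.
Step 4 — Source phasor: V = 220∠-115.2° V = -93.67 - j199.1 V.
Step 5 — Ohm's law: I = V / Z_total = (-93.67 - j199.1) / (11.24 - j7.794e+04) = 0.002554 - j0.001202 A.
Step 6 — Convert to polar: |I| = 0.002823 A, ∠I = -25.2°.

I = 0.002823∠-25.2° A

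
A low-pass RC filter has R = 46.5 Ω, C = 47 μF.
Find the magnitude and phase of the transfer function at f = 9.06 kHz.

Step 1 — Angular frequency: ω = 2π·9060 = 5.693e+04 rad/s.
Step 2 — Transfer function: H(jω) = 1/(1 + jωRC).
Step 3 — Denominator: 1 + jωRC = 1 + j·5.693e+04·46.5·4.7e-05 = 1 + j124.4.
Step 4 — H = 6.46e-05 - j0.008037.
Step 5 — Magnitude: |H| = 0.008038 (-41.9 dB); phase: φ = -89.5°.

|H| = 0.008038 (-41.9 dB), φ = -89.5°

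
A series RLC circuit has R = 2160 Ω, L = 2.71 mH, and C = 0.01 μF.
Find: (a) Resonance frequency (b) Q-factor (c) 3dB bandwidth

Step 1 — Resonance: ω₀ = 1/√(LC) = 1/√(0.00271·1e-08) = 1.921e+05 rad/s.
Step 2 — f₀ = ω₀/(2π) = 3.057e+04 Hz.
Step 3 — Series Q: Q = ω₀L/R = 1.921e+05·0.00271/2160 = 0.241.
Step 4 — Bandwidth: Δω = ω₀/Q = 7.97e+05 rad/s; BW = Δω/(2π) = 1.269e+05 Hz.

(a) f₀ = 3.057e+04 Hz  (b) Q = 0.241  (c) BW = 1.269e+05 Hz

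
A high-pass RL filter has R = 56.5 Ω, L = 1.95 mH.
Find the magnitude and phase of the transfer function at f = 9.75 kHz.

Step 1 — Angular frequency: ω = 2π·9750 = 6.126e+04 rad/s.
Step 2 — Transfer function: H(jω) = jωL/(R + jωL).
Step 3 — Numerator jωL = j·119.5; denominator R + jωL = 56.5 + j119.5.
Step 4 — H = 0.8172 + j0.3865.
Step 5 — Magnitude: |H| = 0.904 (-0.9 dB); phase: φ = 25.3°.

|H| = 0.904 (-0.9 dB), φ = 25.3°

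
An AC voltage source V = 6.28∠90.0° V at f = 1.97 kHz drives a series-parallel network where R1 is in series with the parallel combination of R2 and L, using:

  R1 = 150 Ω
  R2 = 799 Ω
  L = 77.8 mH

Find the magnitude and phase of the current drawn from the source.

Step 1 — Angular frequency: ω = 2π·f = 2π·1970 = 1.238e+04 rad/s.
Step 2 — Component impedances:
  R1: Z = R = 150 Ω
  R2: Z = R = 799 Ω
  L: Z = jωL = j·1.238e+04·0.0778 = 0 + j963 Ω
Step 3 — Parallel branch: R2 || L = 1/(1/R2 + 1/L) = 473.2 + j392.6 Ω.
Step 4 — Series with R1: Z_total = R1 + (R2 || L) = 623.2 + j392.6 Ω = 736.6∠32.2° Ω.
Step 5 — Source phasor: V = 6.28∠90.0° V = 0 + j6.28 V.
Step 6 — Ohm's law: I = V / Z_total = (0 + j6.28) / (623.2 + j392.6) = 0.004545 + j0.007213 A.
Step 7 — Convert to polar: |I| = 0.008526 A, ∠I = 57.8°.

I = 0.008526∠57.8° A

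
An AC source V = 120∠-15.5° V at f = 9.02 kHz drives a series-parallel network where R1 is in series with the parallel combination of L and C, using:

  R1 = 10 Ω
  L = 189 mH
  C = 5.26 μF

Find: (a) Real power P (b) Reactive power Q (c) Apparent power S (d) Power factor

Step 1 — Angular frequency: ω = 2π·f = 2π·9020 = 5.667e+04 rad/s.
Step 2 — Component impedances:
  R1: Z = R = 10 Ω
  L: Z = jωL = j·5.667e+04·0.189 = 0 + j1.071e+04 Ω
  C: Z = 1/(jωC) = -j/(ω·C) = 0 - j3.355 Ω
Step 3 — Parallel branch: L || C = 1/(1/L + 1/C) = 0 - j3.356 Ω.
Step 4 — Series with R1: Z_total = R1 + (L || C) = 10 - j3.356 Ω = 10.55∠-18.5° Ω.
Step 5 — Source phasor: V = 120∠-15.5° V = 115.6 - j32.07 V.
Step 6 — Current: I = V / Z = 11.36 + j0.6052 A = 11.38∠3.0° A.
Step 7 — Complex power: S = V·I* = 1294 - j434.3 VA.
Step 8 — Real power: P = Re(S) = 1294 W.
Step 9 — Reactive power: Q = Im(S) = -434.3 VAR.
Step 10 — Apparent power: |S| = 1365 VA.
Step 11 — Power factor: PF = P/|S| = 0.948 (leading).

(a) P = 1294 W  (b) Q = -434.3 VAR  (c) S = 1365 VA  (d) PF = 0.948 (leading)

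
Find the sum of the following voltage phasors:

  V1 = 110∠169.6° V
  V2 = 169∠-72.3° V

Step 1 — Convert each phasor to rectangular form:
  V1 = 110·(cos(169.6°) + j·sin(169.6°)) = -108.2 + j19.86 V
  V2 = 169·(cos(-72.3°) + j·sin(-72.3°)) = 51.38 - j161 V
Step 2 — Sum components: V_total = -56.81 - j141.1 V.
Step 3 — Convert to polar: |V_total| = 152.1 V, ∠V_total = -111.9°.

V_total = 152.1∠-111.9° V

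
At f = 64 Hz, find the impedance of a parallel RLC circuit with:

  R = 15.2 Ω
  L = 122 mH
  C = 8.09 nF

Step 1 — Angular frequency: ω = 2π·f = 2π·64 = 402.1 rad/s.
Step 2 — Component impedances:
  R: Z = R = 15.2 Ω
  L: Z = jωL = j·402.1·0.122 = 0 + j49.06 Ω
  C: Z = 1/(jωC) = -j/(ω·C) = 0 - j3.074e+05 Ω
Step 3 — Parallel combination: 1/Z_total = 1/R + 1/L + 1/C; Z_total = 13.87 + j4.296 Ω = 14.52∠17.2° Ω.

Z = 13.87 + j4.296 Ω = 14.52∠17.2° Ω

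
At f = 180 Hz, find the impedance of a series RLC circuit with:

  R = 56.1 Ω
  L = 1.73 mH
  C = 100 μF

Step 1 — Angular frequency: ω = 2π·f = 2π·180 = 1131 rad/s.
Step 2 — Component impedances:
  R: Z = R = 56.1 Ω
  L: Z = jωL = j·1131·0.00173 = 0 + j1.957 Ω
  C: Z = 1/(jωC) = -j/(ω·C) = 0 - j8.842 Ω
Step 3 — Series combination: Z_total = R + L + C = 56.1 - j6.885 Ω = 56.52∠-7.0° Ω.

Z = 56.1 - j6.885 Ω = 56.52∠-7.0° Ω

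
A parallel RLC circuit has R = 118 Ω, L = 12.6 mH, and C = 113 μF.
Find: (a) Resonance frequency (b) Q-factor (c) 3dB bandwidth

Step 1 — Resonance: ω₀ = 1/√(LC) = 1/√(0.0126·0.000113) = 838.1 rad/s.
Step 2 — f₀ = ω₀/(2π) = 133.4 Hz.
Step 3 — Parallel Q: Q = R/(ω₀L) = 118/(838.1·0.0126) = 11.17.
Step 4 — Bandwidth: Δω = ω₀/Q = 75 rad/s; BW = Δω/(2π) = 11.94 Hz.

(a) f₀ = 133.4 Hz  (b) Q = 11.17  (c) BW = 11.94 Hz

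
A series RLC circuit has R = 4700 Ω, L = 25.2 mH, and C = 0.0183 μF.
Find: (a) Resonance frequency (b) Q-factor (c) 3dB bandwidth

Step 1 — Resonance: ω₀ = 1/√(LC) = 1/√(0.0252·1.83e-08) = 4.657e+04 rad/s.
Step 2 — f₀ = ω₀/(2π) = 7411 Hz.
Step 3 — Series Q: Q = ω₀L/R = 4.657e+04·0.0252/4700 = 0.2497.
Step 4 — Bandwidth: Δω = ω₀/Q = 1.865e+05 rad/s; BW = Δω/(2π) = 2.968e+04 Hz.

(a) f₀ = 7411 Hz  (b) Q = 0.2497  (c) BW = 2.968e+04 Hz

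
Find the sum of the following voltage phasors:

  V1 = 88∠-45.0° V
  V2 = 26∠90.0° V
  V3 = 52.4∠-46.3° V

Step 1 — Convert each phasor to rectangular form:
  V1 = 88·(cos(-45.0°) + j·sin(-45.0°)) = 62.23 - j62.23 V
  V2 = 26·(cos(90.0°) + j·sin(90.0°)) = 0 + j26 V
  V3 = 52.4·(cos(-46.3°) + j·sin(-46.3°)) = 36.2 - j37.88 V
Step 2 — Sum components: V_total = 98.43 - j74.11 V.
Step 3 — Convert to polar: |V_total| = 123.2 V, ∠V_total = -37.0°.

V_total = 123.2∠-37.0° V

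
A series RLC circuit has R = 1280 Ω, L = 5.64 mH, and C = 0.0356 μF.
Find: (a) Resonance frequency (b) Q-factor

Step 1 — Resonance condition Im(Z)=0 gives ω₀ = 1/√(LC).
Step 2 — ω₀ = 1/√(0.00564·3.56e-08) = 7.057e+04 rad/s.
Step 3 — f₀ = ω₀/(2π) = 1.123e+04 Hz.
Step 4 — Series Q: Q = ω₀L/R = 7.057e+04·0.00564/1280 = 0.311.

(a) f₀ = 1.123e+04 Hz  (b) Q = 0.311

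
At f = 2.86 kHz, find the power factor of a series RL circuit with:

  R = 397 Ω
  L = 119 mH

Step 1 — Angular frequency: ω = 2π·f = 2π·2860 = 1.797e+04 rad/s.
Step 2 — Component impedances:
  R: Z = R = 397 Ω
  L: Z = jωL = j·1.797e+04·0.119 = 0 + j2138 Ω
Step 3 — Series combination: Z_total = R + L = 397 + j2138 Ω = 2175∠79.5° Ω.
Step 4 — Power factor: PF = cos(φ) = Re(Z)/|Z| = 397/2175 = 0.1825.
Step 5 — Type: Im(Z) = 2138 ⇒ lagging (phase φ = 79.5°).

PF = 0.1825 (lagging, φ = 79.5°)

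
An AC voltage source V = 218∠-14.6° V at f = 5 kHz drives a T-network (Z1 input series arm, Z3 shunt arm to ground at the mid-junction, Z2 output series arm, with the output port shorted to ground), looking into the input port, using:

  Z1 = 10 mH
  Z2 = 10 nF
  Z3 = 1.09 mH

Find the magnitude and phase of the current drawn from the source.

Step 1 — Angular frequency: ω = 2π·f = 2π·5000 = 3.142e+04 rad/s.
Step 2 — Component impedances:
  Z1: Z = jωL = j·3.142e+04·0.01 = 0 + j314.2 Ω
  Z2: Z = 1/(jωC) = -j/(ω·C) = 0 - j3183 Ω
  Z3: Z = jωL = j·3.142e+04·0.00109 = 0 + j34.24 Ω
Step 3 — With the output port shorted to ground, the output series arm Z2 runs from the junction to ground; the shunt arm Z3 also runs from the junction to ground. They appear in parallel: Z3 || Z2 = 0 + j34.62 Ω.
Step 4 — Series with input arm Z1: Z_in = Z1 + (Z3 || Z2) = 0 + j348.8 Ω = 348.8∠90.0° Ω.
Step 5 — Source phasor: V = 218∠-14.6° V = 211 - j54.95 V.
Step 6 — Ohm's law: I = V / Z_total = (211 - j54.95) / (0 + j348.8) = -0.1576 - j0.6049 A.
Step 7 — Convert to polar: |I| = 0.625 A, ∠I = -104.6°.

I = 0.625∠-104.6° A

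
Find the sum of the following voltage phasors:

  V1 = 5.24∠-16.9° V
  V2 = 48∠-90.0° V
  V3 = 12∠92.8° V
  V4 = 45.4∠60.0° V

Step 1 — Convert each phasor to rectangular form:
  V1 = 5.24·(cos(-16.9°) + j·sin(-16.9°)) = 5.014 - j1.523 V
  V2 = 48·(cos(-90.0°) + j·sin(-90.0°)) = 0 - j48 V
  V3 = 12·(cos(92.8°) + j·sin(92.8°)) = -0.5862 + j11.99 V
  V4 = 45.4·(cos(60.0°) + j·sin(60.0°)) = 22.7 + j39.32 V
Step 2 — Sum components: V_total = 27.13 + j1.78 V.
Step 3 — Convert to polar: |V_total| = 27.19 V, ∠V_total = 3.8°.

V_total = 27.19∠3.8° V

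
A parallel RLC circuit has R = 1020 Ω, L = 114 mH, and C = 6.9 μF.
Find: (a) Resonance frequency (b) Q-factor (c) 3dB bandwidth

Step 1 — Resonance: ω₀ = 1/√(LC) = 1/√(0.114·6.9e-06) = 1128 rad/s.
Step 2 — f₀ = ω₀/(2π) = 179.4 Hz.
Step 3 — Parallel Q: Q = R/(ω₀L) = 1020/(1128·0.114) = 7.935.
Step 4 — Bandwidth: Δω = ω₀/Q = 142.1 rad/s; BW = Δω/(2π) = 22.61 Hz.

(a) f₀ = 179.4 Hz  (b) Q = 7.935  (c) BW = 22.61 Hz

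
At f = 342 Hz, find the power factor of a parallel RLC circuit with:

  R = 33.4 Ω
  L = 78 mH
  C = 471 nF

Step 1 — Angular frequency: ω = 2π·f = 2π·342 = 2149 rad/s.
Step 2 — Component impedances:
  R: Z = R = 33.4 Ω
  L: Z = jωL = j·2149·0.078 = 0 + j167.6 Ω
  C: Z = 1/(jωC) = -j/(ω·C) = 0 - j988 Ω
Step 3 — Parallel combination: 1/Z_total = 1/R + 1/L + 1/C; Z_total = 32.51 + j5.379 Ω = 32.95∠9.4° Ω.
Step 4 — Power factor: PF = cos(φ) = Re(Z)/|Z| = 32.51/32.95 = 0.9866.
Step 5 — Type: Im(Z) = 5.379 ⇒ lagging (phase φ = 9.4°).

PF = 0.9866 (lagging, φ = 9.4°)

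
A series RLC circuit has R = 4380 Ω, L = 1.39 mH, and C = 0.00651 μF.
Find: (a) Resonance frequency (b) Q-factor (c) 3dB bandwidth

Step 1 — Resonance: ω₀ = 1/√(LC) = 1/√(0.00139·6.51e-09) = 3.324e+05 rad/s.
Step 2 — f₀ = ω₀/(2π) = 5.291e+04 Hz.
Step 3 — Series Q: Q = ω₀L/R = 3.324e+05·0.00139/4380 = 0.1055.
Step 4 — Bandwidth: Δω = ω₀/Q = 3.151e+06 rad/s; BW = Δω/(2π) = 5.015e+05 Hz.

(a) f₀ = 5.291e+04 Hz  (b) Q = 0.1055  (c) BW = 5.015e+05 Hz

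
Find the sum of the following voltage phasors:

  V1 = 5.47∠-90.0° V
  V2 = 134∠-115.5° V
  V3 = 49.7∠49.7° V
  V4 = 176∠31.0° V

Step 1 — Convert each phasor to rectangular form:
  V1 = 5.47·(cos(-90.0°) + j·sin(-90.0°)) = 0 - j5.47 V
  V2 = 134·(cos(-115.5°) + j·sin(-115.5°)) = -57.69 - j120.9 V
  V3 = 49.7·(cos(49.7°) + j·sin(49.7°)) = 32.15 + j37.9 V
  V4 = 176·(cos(31.0°) + j·sin(31.0°)) = 150.9 + j90.65 V
Step 2 — Sum components: V_total = 125.3 + j2.135 V.
Step 3 — Convert to polar: |V_total| = 125.3 V, ∠V_total = 1.0°.

V_total = 125.3∠1.0° V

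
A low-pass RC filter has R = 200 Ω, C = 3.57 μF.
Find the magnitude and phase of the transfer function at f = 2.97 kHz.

Step 1 — Angular frequency: ω = 2π·2970 = 1.866e+04 rad/s.
Step 2 — Transfer function: H(jω) = 1/(1 + jωRC).
Step 3 — Denominator: 1 + jωRC = 1 + j·1.866e+04·200·3.57e-06 = 1 + j13.32.
Step 4 — H = 0.005601 - j0.07463.
Step 5 — Magnitude: |H| = 0.07484 (-22.5 dB); phase: φ = -85.7°.

|H| = 0.07484 (-22.5 dB), φ = -85.7°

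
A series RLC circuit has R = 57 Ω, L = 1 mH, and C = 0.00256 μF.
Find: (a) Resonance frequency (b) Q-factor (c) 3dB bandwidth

Step 1 — Resonance: ω₀ = 1/√(LC) = 1/√(0.001·2.56e-09) = 6.25e+05 rad/s.
Step 2 — f₀ = ω₀/(2π) = 9.947e+04 Hz.
Step 3 — Series Q: Q = ω₀L/R = 6.25e+05·0.001/57 = 10.96.
Step 4 — Bandwidth: Δω = ω₀/Q = 5.7e+04 rad/s; BW = Δω/(2π) = 9072 Hz.

(a) f₀ = 9.947e+04 Hz  (b) Q = 10.96  (c) BW = 9072 Hz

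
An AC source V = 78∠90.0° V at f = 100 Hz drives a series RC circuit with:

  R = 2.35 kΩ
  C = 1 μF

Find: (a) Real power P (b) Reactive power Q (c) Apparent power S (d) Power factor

Step 1 — Angular frequency: ω = 2π·f = 2π·100 = 628.3 rad/s.
Step 2 — Component impedances:
  R: Z = R = 2350 Ω
  C: Z = 1/(jωC) = -j/(ω·C) = 0 - j1592 Ω
Step 3 — Series combination: Z_total = R + C = 2350 - j1592 Ω = 2838∠-34.1° Ω.
Step 4 — Source phasor: V = 78∠90.0° V = 0 + j78 V.
Step 5 — Current: I = V / Z = -0.01541 + j0.02275 A = 0.02748∠124.1° A.
Step 6 — Complex power: S = V·I* = 1.775 - j1.202 VA.
Step 7 — Real power: P = Re(S) = 1.775 W.
Step 8 — Reactive power: Q = Im(S) = -1.202 VAR.
Step 9 — Apparent power: |S| = 2.144 VA.
Step 10 — Power factor: PF = P/|S| = 0.828 (leading).

(a) P = 1.775 W  (b) Q = -1.202 VAR  (c) S = 2.144 VA  (d) PF = 0.828 (leading)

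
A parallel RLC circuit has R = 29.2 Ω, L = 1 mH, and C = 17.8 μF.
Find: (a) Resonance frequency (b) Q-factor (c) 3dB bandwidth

Step 1 — Resonance: ω₀ = 1/√(LC) = 1/√(0.001·1.78e-05) = 7495 rad/s.
Step 2 — f₀ = ω₀/(2π) = 1193 Hz.
Step 3 — Parallel Q: Q = R/(ω₀L) = 29.2/(7495·0.001) = 3.896.
Step 4 — Bandwidth: Δω = ω₀/Q = 1924 rad/s; BW = Δω/(2π) = 306.2 Hz.

(a) f₀ = 1193 Hz  (b) Q = 3.896  (c) BW = 306.2 Hz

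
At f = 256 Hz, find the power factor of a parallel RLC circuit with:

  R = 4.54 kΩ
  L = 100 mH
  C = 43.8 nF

Step 1 — Angular frequency: ω = 2π·f = 2π·256 = 1608 rad/s.
Step 2 — Component impedances:
  R: Z = R = 4540 Ω
  L: Z = jωL = j·1608·0.1 = 0 + j160.8 Ω
  C: Z = 1/(jωC) = -j/(ω·C) = 0 - j1.419e+04 Ω
Step 3 — Parallel combination: 1/Z_total = 1/R + 1/L + 1/C; Z_total = 5.823 + j162.5 Ω = 162.6∠87.9° Ω.
Step 4 — Power factor: PF = cos(φ) = Re(Z)/|Z| = 5.823/162.6 = 0.03581.
Step 5 — Type: Im(Z) = 162.5 ⇒ lagging (phase φ = 87.9°).

PF = 0.03581 (lagging, φ = 87.9°)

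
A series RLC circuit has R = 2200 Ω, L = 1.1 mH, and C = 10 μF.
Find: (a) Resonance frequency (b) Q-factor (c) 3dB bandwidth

Step 1 — Resonance: ω₀ = 1/√(LC) = 1/√(0.0011·1e-05) = 9535 rad/s.
Step 2 — f₀ = ω₀/(2π) = 1517 Hz.
Step 3 — Series Q: Q = ω₀L/R = 9535·0.0011/2200 = 0.004767.
Step 4 — Bandwidth: Δω = ω₀/Q = 2e+06 rad/s; BW = Δω/(2π) = 3.183e+05 Hz.

(a) f₀ = 1517 Hz  (b) Q = 0.004767  (c) BW = 3.183e+05 Hz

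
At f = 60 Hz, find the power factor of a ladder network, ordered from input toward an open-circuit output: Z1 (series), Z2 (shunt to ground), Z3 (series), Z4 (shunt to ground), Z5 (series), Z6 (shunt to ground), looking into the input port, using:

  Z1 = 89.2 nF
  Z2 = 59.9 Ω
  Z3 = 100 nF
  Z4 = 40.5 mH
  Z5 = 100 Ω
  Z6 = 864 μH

Step 1 — Angular frequency: ω = 2π·f = 2π·60 = 377 rad/s.
Step 2 — Component impedances:
  Z1: Z = 1/(jωC) = -j/(ω·C) = 0 - j2.974e+04 Ω
  Z2: Z = R = 59.9 Ω
  Z3: Z = 1/(jωC) = -j/(ω·C) = 0 - j2.653e+04 Ω
  Z4: Z = jωL = j·377·0.0405 = 0 + j15.27 Ω
  Z5: Z = R = 100 Ω
  Z6: Z = jωL = j·377·0.000864 = 0 + j0.3257 Ω
Step 3 — Ladder network (open output): work backward from the far end, alternating series and parallel combinations. Z_in = 59.9 - j2.974e+04 Ω = 2.974e+04∠-89.9° Ω.
Step 4 — Power factor: PF = cos(φ) = Re(Z)/|Z| = 59.9/2.974e+04 = 0.002014.
Step 5 — Type: Im(Z) = -2.974e+04 ⇒ leading (phase φ = -89.9°).

PF = 0.002014 (leading, φ = -89.9°)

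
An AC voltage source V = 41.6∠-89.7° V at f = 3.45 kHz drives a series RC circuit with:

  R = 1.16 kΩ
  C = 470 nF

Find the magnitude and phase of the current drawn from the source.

Step 1 — Angular frequency: ω = 2π·f = 2π·3450 = 2.168e+04 rad/s.
Step 2 — Component impedances:
  R: Z = R = 1160 Ω
  C: Z = 1/(jωC) = -j/(ω·C) = 0 - j98.15 Ω
Step 3 — Series combination: Z_total = R + C = 1160 - j98.15 Ω = 1164∠-4.8° Ω.
Step 4 — Source phasor: V = 41.6∠-89.7° V = 0.2178 - j41.6 V.
Step 5 — Ohm's law: I = V / Z_total = (0.2178 - j41.6) / (1160 - j98.15) = 0.003199 - j0.03559 A.
Step 6 — Convert to polar: |I| = 0.03573 A, ∠I = -84.9°.

I = 0.03573∠-84.9° A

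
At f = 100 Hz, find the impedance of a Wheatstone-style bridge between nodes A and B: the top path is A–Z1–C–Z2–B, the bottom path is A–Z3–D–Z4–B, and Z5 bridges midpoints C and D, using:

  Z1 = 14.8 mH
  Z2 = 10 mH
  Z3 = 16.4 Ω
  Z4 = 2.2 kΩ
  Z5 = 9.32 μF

Step 1 — Angular frequency: ω = 2π·f = 2π·100 = 628.3 rad/s.
Step 2 — Component impedances:
  Z1: Z = jωL = j·628.3·0.0148 = 0 + j9.299 Ω
  Z2: Z = jωL = j·628.3·0.01 = 0 + j6.283 Ω
  Z3: Z = R = 16.4 Ω
  Z4: Z = R = 2200 Ω
  Z5: Z = 1/(jωC) = -j/(ω·C) = 0 - j170.8 Ω
Step 3 — Bridge requires nodal analysis (the Z5 bridge couples midpoints C and D, so the two paths cannot be reduced to a simple series/parallel combination). Setting node B to ground and injecting 1 A at node A, the 3-node admittance system at A, C, D solves to V_A = Z_AB = 0.169 + j16.1 Ω = 16.1∠89.4° Ω.

Z = 0.169 + j16.1 Ω = 16.1∠89.4° Ω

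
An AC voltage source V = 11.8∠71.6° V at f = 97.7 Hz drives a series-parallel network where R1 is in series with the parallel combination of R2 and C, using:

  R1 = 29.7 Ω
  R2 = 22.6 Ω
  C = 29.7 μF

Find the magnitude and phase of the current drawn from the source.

Step 1 — Angular frequency: ω = 2π·f = 2π·97.7 = 613.9 rad/s.
Step 2 — Component impedances:
  R1: Z = R = 29.7 Ω
  R2: Z = R = 22.6 Ω
  C: Z = 1/(jωC) = -j/(ω·C) = 0 - j54.85 Ω
Step 3 — Parallel branch: R2 || C = 1/(1/R2 + 1/C) = 19.32 - j7.961 Ω.
Step 4 — Series with R1: Z_total = R1 + (R2 || C) = 49.02 - j7.961 Ω = 49.66∠-9.2° Ω.
Step 5 — Source phasor: V = 11.8∠71.6° V = 3.725 + j11.2 V.
Step 6 — Ohm's law: I = V / Z_total = (3.725 + j11.2) / (49.02 - j7.961) = 0.03789 + j0.2346 A.
Step 7 — Convert to polar: |I| = 0.2376 A, ∠I = 80.8°.

I = 0.2376∠80.8° A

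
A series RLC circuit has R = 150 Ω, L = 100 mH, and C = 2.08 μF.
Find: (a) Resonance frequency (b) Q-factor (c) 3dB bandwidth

Step 1 — Resonance condition Im(Z)=0 gives ω₀ = 1/√(LC).
Step 2 — ω₀ = 1/√(0.1·2.08e-06) = 2193 rad/s.
Step 3 — f₀ = ω₀/(2π) = 349 Hz.
Step 4 — Series Q: Q = ω₀L/R = 2193·0.1/150 = 1.462.
Step 5 — 3dB bandwidth: Δω = ω₀/Q = 1500 rad/s; BW = Δω/(2π) = 238.7 Hz.

(a) f₀ = 349 Hz  (b) Q = 1.462  (c) BW = 238.7 Hz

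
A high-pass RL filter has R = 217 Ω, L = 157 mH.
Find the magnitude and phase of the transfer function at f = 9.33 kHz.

Step 1 — Angular frequency: ω = 2π·9330 = 5.862e+04 rad/s.
Step 2 — Transfer function: H(jω) = jωL/(R + jωL).
Step 3 — Numerator jωL = j·9204; denominator R + jωL = 217 + j9204.
Step 4 — H = 0.9994 + j0.02356.
Step 5 — Magnitude: |H| = 0.9997 (-0.0 dB); phase: φ = 1.4°.

|H| = 0.9997 (-0.0 dB), φ = 1.4°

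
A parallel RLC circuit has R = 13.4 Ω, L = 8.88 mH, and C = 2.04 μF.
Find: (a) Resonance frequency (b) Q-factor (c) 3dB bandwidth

Step 1 — Resonance: ω₀ = 1/√(LC) = 1/√(0.00888·2.04e-06) = 7430 rad/s.
Step 2 — f₀ = ω₀/(2π) = 1182 Hz.
Step 3 — Parallel Q: Q = R/(ω₀L) = 13.4/(7430·0.00888) = 0.2031.
Step 4 — Bandwidth: Δω = ω₀/Q = 3.658e+04 rad/s; BW = Δω/(2π) = 5822 Hz.

(a) f₀ = 1182 Hz  (b) Q = 0.2031  (c) BW = 5822 Hz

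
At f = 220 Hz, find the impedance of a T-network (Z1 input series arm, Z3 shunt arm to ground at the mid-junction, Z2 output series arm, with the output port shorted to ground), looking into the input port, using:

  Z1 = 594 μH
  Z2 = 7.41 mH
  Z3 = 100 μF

Step 1 — Angular frequency: ω = 2π·f = 2π·220 = 1382 rad/s.
Step 2 — Component impedances:
  Z1: Z = jωL = j·1382·0.000594 = 0 + j0.8211 Ω
  Z2: Z = jωL = j·1382·0.00741 = 0 + j10.24 Ω
  Z3: Z = 1/(jωC) = -j/(ω·C) = 0 - j7.234 Ω
Step 3 — With the output port shorted to ground, the output series arm Z2 runs from the junction to ground; the shunt arm Z3 also runs from the junction to ground. They appear in parallel: Z3 || Z2 = 0 - j24.63 Ω.
Step 4 — Series with input arm Z1: Z_in = Z1 + (Z3 || Z2) = 0 - j23.81 Ω = 23.81∠-90.0° Ω.

Z = 0 - j23.81 Ω = 23.81∠-90.0° Ω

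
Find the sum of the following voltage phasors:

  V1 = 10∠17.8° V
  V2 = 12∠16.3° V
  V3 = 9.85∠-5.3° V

Step 1 — Convert each phasor to rectangular form:
  V1 = 10·(cos(17.8°) + j·sin(17.8°)) = 9.521 + j3.057 V
  V2 = 12·(cos(16.3°) + j·sin(16.3°)) = 11.52 + j3.368 V
  V3 = 9.85·(cos(-5.3°) + j·sin(-5.3°)) = 9.808 - j0.9099 V
Step 2 — Sum components: V_total = 30.85 + j5.515 V.
Step 3 — Convert to polar: |V_total| = 31.34 V, ∠V_total = 10.1°.

V_total = 31.34∠10.1° V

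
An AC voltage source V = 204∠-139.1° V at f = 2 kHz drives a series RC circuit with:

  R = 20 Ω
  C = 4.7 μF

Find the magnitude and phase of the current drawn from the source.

Step 1 — Angular frequency: ω = 2π·f = 2π·2000 = 1.257e+04 rad/s.
Step 2 — Component impedances:
  R: Z = R = 20 Ω
  C: Z = 1/(jωC) = -j/(ω·C) = 0 - j16.93 Ω
Step 3 — Series combination: Z_total = R + C = 20 - j16.93 Ω = 26.2∠-40.3° Ω.
Step 4 — Source phasor: V = 204∠-139.1° V = -154.2 - j133.6 V.
Step 5 — Ohm's law: I = V / Z_total = (-154.2 - j133.6) / (20 - j16.93) = -1.198 - j7.692 A.
Step 6 — Convert to polar: |I| = 7.785 A, ∠I = -98.8°.

I = 7.785∠-98.8° A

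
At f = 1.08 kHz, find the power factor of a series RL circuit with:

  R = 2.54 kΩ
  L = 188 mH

Step 1 — Angular frequency: ω = 2π·f = 2π·1080 = 6786 rad/s.
Step 2 — Component impedances:
  R: Z = R = 2540 Ω
  L: Z = jωL = j·6786·0.188 = 0 + j1276 Ω
Step 3 — Series combination: Z_total = R + L = 2540 + j1276 Ω = 2842∠26.7° Ω.
Step 4 — Power factor: PF = cos(φ) = Re(Z)/|Z| = 2540/2842.4 = 0.8936.
Step 5 — Type: Im(Z) = 1276 ⇒ lagging (phase φ = 26.7°).

PF = 0.8936 (lagging, φ = 26.7°)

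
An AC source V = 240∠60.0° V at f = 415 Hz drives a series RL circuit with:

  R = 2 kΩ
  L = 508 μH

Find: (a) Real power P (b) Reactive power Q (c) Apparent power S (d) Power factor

Step 1 — Angular frequency: ω = 2π·f = 2π·415 = 2608 rad/s.
Step 2 — Component impedances:
  R: Z = R = 2000 Ω
  L: Z = jωL = j·2608·0.000508 = 0 + j1.325 Ω
Step 3 — Series combination: Z_total = R + L = 2000 + j1.325 Ω = 2000∠0.0° Ω.
Step 4 — Source phasor: V = 240∠60.0° V = 120 + j207.8 V.
Step 5 — Current: I = V / Z = 0.06007 + j0.1039 A = 0.12∠60.0° A.
Step 6 — Complex power: S = V·I* = 28.8 + j0.01907 VA.
Step 7 — Real power: P = Re(S) = 28.8 W.
Step 8 — Reactive power: Q = Im(S) = 0.01907 VAR.
Step 9 — Apparent power: |S| = 28.8 VA.
Step 10 — Power factor: PF = P/|S| = 1 (lagging).

(a) P = 28.8 W  (b) Q = 0.01907 VAR  (c) S = 28.8 VA  (d) PF = 1 (lagging)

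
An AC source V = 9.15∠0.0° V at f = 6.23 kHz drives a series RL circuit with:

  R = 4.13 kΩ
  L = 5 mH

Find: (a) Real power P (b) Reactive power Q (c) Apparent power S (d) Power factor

Step 1 — Angular frequency: ω = 2π·f = 2π·6230 = 3.914e+04 rad/s.
Step 2 — Component impedances:
  R: Z = R = 4130 Ω
  L: Z = jωL = j·3.914e+04·0.005 = 0 + j195.7 Ω
Step 3 — Series combination: Z_total = R + L = 4130 + j195.7 Ω = 4135∠2.7° Ω.
Step 4 — Source phasor: V = 9.15∠0.0° V = 9.15 V.
Step 5 — Current: I = V / Z = 0.002211 - j0.0001048 A = 0.002213∠-2.7° A.
Step 6 — Complex power: S = V·I* = 0.02023 + j0.0009585 VA.
Step 7 — Real power: P = Re(S) = 0.02023 W.
Step 8 — Reactive power: Q = Im(S) = 0.0009585 VAR.
Step 9 — Apparent power: |S| = 0.02025 VA.
Step 10 — Power factor: PF = P/|S| = 0.9989 (lagging).

(a) P = 0.02023 W  (b) Q = 0.0009585 VAR  (c) S = 0.02025 VA  (d) PF = 0.9989 (lagging)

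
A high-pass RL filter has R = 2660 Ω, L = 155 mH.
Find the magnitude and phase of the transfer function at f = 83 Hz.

Step 1 — Angular frequency: ω = 2π·83 = 521.5 rad/s.
Step 2 — Transfer function: H(jω) = jωL/(R + jωL).
Step 3 — Numerator jωL = j·80.83; denominator R + jωL = 2660 + j80.83.
Step 4 — H = 0.0009226 + j0.03036.
Step 5 — Magnitude: |H| = 0.03037 (-30.3 dB); phase: φ = 88.3°.

|H| = 0.03037 (-30.3 dB), φ = 88.3°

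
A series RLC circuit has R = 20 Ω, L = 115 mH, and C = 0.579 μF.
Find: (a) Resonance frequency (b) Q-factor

Step 1 — Resonance condition Im(Z)=0 gives ω₀ = 1/√(LC).
Step 2 — ω₀ = 1/√(0.115·5.79e-07) = 3875 rad/s.
Step 3 — f₀ = ω₀/(2π) = 616.8 Hz.
Step 4 — Series Q: Q = ω₀L/R = 3875·0.115/20 = 22.28.

(a) f₀ = 616.8 Hz  (b) Q = 22.28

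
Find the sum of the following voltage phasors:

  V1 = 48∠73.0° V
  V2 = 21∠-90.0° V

Step 1 — Convert each phasor to rectangular form:
  V1 = 48·(cos(73.0°) + j·sin(73.0°)) = 14.03 + j45.9 V
  V2 = 21·(cos(-90.0°) + j·sin(-90.0°)) = 0 - j21 V
Step 2 — Sum components: V_total = 14.03 + j24.9 V.
Step 3 — Convert to polar: |V_total| = 28.58 V, ∠V_total = 60.6°.

V_total = 28.58∠60.6° V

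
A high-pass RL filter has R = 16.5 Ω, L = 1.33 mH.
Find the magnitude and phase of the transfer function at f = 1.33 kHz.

Step 1 — Angular frequency: ω = 2π·1330 = 8357 rad/s.
Step 2 — Transfer function: H(jω) = jωL/(R + jωL).
Step 3 — Numerator jωL = j·11.11; denominator R + jωL = 16.5 + j11.11.
Step 4 — H = 0.3121 + j0.4634.
Step 5 — Magnitude: |H| = 0.5587 (-5.1 dB); phase: φ = 56.0°.

|H| = 0.5587 (-5.1 dB), φ = 56.0°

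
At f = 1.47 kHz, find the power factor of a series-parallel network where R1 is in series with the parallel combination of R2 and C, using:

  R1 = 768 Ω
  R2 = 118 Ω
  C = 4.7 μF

Step 1 — Angular frequency: ω = 2π·f = 2π·1470 = 9236 rad/s.
Step 2 — Component impedances:
  R1: Z = R = 768 Ω
  R2: Z = R = 118 Ω
  C: Z = 1/(jωC) = -j/(ω·C) = 0 - j23.04 Ω
Step 3 — Parallel branch: R2 || C = 1/(1/R2 + 1/C) = 4.332 - j22.19 Ω.
Step 4 — Series with R1: Z_total = R1 + (R2 || C) = 772.3 - j22.19 Ω = 772.7∠-1.6° Ω.
Step 5 — Power factor: PF = cos(φ) = Re(Z)/|Z| = 772.33/772.65 = 0.9996.
Step 6 — Type: Im(Z) = -22.19 ⇒ leading (phase φ = -1.6°).

PF = 0.9996 (leading, φ = -1.6°)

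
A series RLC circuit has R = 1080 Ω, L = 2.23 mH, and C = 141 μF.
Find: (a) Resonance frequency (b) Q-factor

Step 1 — Resonance condition Im(Z)=0 gives ω₀ = 1/√(LC).
Step 2 — ω₀ = 1/√(0.00223·0.000141) = 1783 rad/s.
Step 3 — f₀ = ω₀/(2π) = 283.8 Hz.
Step 4 — Series Q: Q = ω₀L/R = 1783·0.00223/1080 = 0.003682.

(a) f₀ = 283.8 Hz  (b) Q = 0.003682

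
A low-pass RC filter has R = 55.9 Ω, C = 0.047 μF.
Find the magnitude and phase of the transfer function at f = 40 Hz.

Step 1 — Angular frequency: ω = 2π·40 = 251.3 rad/s.
Step 2 — Transfer function: H(jω) = 1/(1 + jωRC).
Step 3 — Denominator: 1 + jωRC = 1 + j·251.3·55.9·4.7e-08 = 1 + j0.0006603.
Step 4 — H = 1 - j0.0006603.
Step 5 — Magnitude: |H| = 1 (-0.0 dB); phase: φ = -0.0°.

|H| = 1 (-0.0 dB), φ = -0.0°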